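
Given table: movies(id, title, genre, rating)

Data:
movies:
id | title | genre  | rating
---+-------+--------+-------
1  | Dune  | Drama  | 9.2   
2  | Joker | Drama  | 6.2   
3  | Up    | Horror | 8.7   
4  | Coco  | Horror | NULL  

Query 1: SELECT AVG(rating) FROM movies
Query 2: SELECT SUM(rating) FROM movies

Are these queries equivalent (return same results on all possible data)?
No, not equivalent

Query 1 returns: [(8.033333333333333,)]
Query 2 returns: [(24.099999999999998,)]

Reason: AVG vs SUM give different aggregate values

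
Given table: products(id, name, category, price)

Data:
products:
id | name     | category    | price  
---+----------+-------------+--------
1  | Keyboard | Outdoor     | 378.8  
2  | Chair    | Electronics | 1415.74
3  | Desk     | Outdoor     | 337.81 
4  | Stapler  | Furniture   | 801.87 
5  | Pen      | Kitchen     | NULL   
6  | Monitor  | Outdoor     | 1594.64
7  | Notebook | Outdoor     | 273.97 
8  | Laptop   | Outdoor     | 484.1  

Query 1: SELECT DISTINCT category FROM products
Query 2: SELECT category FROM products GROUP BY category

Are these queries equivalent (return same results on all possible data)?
Yes, equivalent

Both queries return: [('Electronics',), ('Furniture',), ('Kitchen',), ('Outdoor',)]

Reason: Both get unique categorys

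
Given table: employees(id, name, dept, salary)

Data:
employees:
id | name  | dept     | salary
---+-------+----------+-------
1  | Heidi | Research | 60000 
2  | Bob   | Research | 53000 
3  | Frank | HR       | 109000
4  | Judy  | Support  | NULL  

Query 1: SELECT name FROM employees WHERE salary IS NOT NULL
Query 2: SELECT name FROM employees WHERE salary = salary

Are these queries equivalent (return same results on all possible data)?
Yes, equivalent

Both queries return: [('Bob',), ('Frank',), ('Heidi',)]

Reason: IS NOT NULL vs self-equality (both exclude NULLs)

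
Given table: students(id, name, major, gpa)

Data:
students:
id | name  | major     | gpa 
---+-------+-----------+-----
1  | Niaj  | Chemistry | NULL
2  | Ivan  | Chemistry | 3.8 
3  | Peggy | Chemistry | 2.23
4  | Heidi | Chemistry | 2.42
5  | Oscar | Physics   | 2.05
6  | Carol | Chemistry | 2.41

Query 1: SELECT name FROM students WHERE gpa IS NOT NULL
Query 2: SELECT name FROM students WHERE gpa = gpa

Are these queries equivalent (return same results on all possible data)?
Yes, equivalent

Both queries return: [('Carol',), ('Heidi',), ('Ivan',), ('Oscar',), ('Peggy',)]

Reason: IS NOT NULL vs self-equality (both exclude NULLs)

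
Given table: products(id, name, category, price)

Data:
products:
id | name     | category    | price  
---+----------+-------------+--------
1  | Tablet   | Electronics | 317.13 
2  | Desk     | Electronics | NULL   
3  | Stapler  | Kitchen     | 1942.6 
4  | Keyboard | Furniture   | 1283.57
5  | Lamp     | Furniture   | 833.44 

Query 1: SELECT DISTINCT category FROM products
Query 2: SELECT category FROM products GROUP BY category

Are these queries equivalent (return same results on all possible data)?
Yes, equivalent

Both queries return: [('Electronics',), ('Furniture',), ('Kitchen',)]

Reason: Both get unique categorys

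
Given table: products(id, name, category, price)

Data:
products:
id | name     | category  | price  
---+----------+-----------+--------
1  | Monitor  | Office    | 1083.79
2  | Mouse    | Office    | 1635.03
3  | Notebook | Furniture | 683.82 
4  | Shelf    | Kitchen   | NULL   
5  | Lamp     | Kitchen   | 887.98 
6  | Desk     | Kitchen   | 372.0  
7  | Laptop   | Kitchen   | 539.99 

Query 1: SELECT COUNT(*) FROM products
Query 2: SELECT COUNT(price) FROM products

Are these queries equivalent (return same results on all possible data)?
No, not equivalent

Query 1 returns: [(7,)]
Query 2 returns: [(6,)]

Reason: COUNT(*) includes NULLs, COUNT(column) excludes them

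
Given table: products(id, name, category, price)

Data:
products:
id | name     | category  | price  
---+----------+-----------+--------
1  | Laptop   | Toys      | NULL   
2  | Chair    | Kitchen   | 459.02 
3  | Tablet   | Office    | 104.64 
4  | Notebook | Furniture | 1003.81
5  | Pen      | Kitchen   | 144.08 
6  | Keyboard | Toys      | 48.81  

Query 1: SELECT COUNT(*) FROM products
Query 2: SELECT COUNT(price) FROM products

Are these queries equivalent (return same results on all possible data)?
No, not equivalent

Query 1 returns: [(6,)]
Query 2 returns: [(5,)]

Reason: COUNT(*) includes NULLs, COUNT(column) excludes them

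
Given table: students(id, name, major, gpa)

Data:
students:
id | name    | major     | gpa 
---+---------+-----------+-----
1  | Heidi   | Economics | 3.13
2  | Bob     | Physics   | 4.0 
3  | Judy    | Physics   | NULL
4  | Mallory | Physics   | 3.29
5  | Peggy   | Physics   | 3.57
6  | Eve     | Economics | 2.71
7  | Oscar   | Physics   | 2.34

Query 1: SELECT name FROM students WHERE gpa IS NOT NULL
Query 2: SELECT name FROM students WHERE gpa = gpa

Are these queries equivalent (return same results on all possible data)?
Yes, equivalent

Both queries return: [('Bob',), ('Eve',), ('Heidi',), ('Mallory',), ('Oscar',), ('Peggy',)]

Reason: IS NOT NULL vs self-equality (both exclude NULLs)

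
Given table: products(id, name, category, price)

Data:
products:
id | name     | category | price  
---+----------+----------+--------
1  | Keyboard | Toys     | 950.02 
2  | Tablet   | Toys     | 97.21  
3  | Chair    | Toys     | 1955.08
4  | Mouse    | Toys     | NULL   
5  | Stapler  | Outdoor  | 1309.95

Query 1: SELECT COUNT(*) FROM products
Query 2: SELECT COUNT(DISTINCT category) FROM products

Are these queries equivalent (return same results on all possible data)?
No, not equivalent

Query 1 returns: [(5,)]
Query 2 returns: [(2,)]

Reason: COUNT(*) counts rows, COUNT(DISTINCT category) counts unique categorys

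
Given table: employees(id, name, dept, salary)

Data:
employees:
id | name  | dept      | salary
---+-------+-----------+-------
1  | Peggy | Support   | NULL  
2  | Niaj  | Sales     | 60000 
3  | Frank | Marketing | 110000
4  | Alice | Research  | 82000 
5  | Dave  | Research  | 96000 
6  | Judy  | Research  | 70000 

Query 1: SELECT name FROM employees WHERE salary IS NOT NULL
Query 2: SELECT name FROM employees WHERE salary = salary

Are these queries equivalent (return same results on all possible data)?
Yes, equivalent

Both queries return: [('Alice',), ('Dave',), ('Frank',), ('Judy',), ('Niaj',)]

Reason: IS NOT NULL vs self-equality (both exclude NULLs)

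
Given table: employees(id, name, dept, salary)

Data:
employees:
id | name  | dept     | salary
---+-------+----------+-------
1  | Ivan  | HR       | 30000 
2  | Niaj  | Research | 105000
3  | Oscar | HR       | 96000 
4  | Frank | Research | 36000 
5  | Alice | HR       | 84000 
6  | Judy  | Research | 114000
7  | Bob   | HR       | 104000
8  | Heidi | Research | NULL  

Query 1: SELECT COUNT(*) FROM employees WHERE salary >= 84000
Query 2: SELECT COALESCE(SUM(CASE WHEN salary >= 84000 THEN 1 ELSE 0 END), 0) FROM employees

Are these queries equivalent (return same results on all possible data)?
Yes, equivalent

Both queries return: [(5,)]

Reason: COUNT with WHERE vs conditional SUM (COALESCE handles empty-table NULL)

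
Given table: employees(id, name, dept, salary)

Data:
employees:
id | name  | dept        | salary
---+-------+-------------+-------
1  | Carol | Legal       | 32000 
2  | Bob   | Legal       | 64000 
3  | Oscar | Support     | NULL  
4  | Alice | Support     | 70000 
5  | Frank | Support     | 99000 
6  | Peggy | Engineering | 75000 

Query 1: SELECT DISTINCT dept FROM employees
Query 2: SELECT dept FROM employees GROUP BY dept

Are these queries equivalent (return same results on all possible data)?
Yes, equivalent

Both queries return: [('Engineering',), ('Legal',), ('Support',)]

Reason: Both get unique depts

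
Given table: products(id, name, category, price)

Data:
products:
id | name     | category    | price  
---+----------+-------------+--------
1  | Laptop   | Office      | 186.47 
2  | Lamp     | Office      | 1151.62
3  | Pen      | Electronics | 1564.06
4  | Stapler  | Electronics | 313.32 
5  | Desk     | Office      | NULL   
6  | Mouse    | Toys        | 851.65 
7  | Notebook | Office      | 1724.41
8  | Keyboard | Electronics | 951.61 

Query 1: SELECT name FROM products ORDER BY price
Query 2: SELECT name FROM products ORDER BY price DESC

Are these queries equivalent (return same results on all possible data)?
No, not equivalent

Query 1 returns: [('Desk',), ('Laptop',), ('Stapler',), ('Mouse',), ('Keyboard',), ('Lamp',), ('Pen',), ('Notebook',)]
Query 2 returns: [('Notebook',), ('Pen',), ('Lamp',), ('Keyboard',), ('Mouse',), ('Stapler',), ('Laptop',), ('Desk',)]

Reason: ASC vs DESC gives opposite ordering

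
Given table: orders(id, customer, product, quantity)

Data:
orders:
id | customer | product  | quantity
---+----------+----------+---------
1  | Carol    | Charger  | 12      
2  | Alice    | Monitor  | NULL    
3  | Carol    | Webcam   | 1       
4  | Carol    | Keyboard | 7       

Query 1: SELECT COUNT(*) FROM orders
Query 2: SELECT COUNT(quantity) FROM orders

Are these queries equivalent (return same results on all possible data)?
No, not equivalent

Query 1 returns: [(4,)]
Query 2 returns: [(3,)]

Reason: COUNT(*) includes NULLs, COUNT(column) excludes them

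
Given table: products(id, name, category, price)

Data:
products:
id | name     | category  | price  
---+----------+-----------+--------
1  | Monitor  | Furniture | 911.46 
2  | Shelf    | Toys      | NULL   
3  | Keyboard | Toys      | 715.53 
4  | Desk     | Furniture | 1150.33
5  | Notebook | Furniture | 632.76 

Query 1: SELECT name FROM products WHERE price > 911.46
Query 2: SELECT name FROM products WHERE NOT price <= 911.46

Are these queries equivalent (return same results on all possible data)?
Yes, equivalent

Both queries return: [('Desk',)]

Reason: Both filter price > 911.46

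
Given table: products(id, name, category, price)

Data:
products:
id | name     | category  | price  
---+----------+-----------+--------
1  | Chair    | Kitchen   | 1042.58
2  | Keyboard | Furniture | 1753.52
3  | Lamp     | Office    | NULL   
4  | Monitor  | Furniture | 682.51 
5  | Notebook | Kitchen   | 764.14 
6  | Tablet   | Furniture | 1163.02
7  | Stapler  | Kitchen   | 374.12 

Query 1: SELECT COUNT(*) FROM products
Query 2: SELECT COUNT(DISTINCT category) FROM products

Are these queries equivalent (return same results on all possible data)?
No, not equivalent

Query 1 returns: [(7,)]
Query 2 returns: [(3,)]

Reason: COUNT(*) counts rows, COUNT(DISTINCT category) counts unique categorys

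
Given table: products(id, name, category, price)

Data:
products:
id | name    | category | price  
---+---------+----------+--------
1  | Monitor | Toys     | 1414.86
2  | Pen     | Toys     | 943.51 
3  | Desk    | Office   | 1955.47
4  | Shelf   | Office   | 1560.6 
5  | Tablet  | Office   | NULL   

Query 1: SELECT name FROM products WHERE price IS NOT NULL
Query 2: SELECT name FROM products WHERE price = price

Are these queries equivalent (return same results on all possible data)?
Yes, equivalent

Both queries return: [('Desk',), ('Monitor',), ('Pen',), ('Shelf',)]

Reason: IS NOT NULL vs self-equality (both exclude NULLs)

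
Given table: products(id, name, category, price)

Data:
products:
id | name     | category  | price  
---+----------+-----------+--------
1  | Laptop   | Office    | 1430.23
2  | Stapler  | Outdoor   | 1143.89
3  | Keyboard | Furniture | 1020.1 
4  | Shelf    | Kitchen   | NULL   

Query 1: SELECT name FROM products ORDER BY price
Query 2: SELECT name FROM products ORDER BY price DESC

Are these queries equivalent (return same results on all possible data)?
No, not equivalent

Query 1 returns: [('Shelf',), ('Keyboard',), ('Stapler',), ('Laptop',)]
Query 2 returns: [('Laptop',), ('Stapler',), ('Keyboard',), ('Shelf',)]

Reason: ASC vs DESC gives opposite ordering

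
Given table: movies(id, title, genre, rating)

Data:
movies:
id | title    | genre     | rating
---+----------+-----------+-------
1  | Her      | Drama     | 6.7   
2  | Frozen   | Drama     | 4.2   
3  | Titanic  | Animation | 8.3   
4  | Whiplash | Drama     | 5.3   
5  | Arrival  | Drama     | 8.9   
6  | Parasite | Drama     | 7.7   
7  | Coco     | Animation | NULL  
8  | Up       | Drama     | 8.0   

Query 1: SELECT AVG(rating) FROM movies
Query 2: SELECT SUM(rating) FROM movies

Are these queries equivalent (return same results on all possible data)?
No, not equivalent

Query 1 returns: [(7.014285714285714,)]
Query 2 returns: [(49.1,)]

Reason: AVG vs SUM give different aggregate values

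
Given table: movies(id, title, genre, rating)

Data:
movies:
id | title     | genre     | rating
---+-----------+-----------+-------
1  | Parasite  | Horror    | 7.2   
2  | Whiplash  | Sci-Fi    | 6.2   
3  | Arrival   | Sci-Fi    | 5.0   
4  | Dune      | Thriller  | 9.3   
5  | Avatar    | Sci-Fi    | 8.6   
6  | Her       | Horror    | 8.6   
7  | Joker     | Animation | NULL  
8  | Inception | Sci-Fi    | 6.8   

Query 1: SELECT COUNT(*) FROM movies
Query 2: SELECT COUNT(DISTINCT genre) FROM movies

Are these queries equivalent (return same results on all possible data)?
No, not equivalent

Query 1 returns: [(8,)]
Query 2 returns: [(4,)]

Reason: COUNT(*) counts rows, COUNT(DISTINCT genre) counts unique genres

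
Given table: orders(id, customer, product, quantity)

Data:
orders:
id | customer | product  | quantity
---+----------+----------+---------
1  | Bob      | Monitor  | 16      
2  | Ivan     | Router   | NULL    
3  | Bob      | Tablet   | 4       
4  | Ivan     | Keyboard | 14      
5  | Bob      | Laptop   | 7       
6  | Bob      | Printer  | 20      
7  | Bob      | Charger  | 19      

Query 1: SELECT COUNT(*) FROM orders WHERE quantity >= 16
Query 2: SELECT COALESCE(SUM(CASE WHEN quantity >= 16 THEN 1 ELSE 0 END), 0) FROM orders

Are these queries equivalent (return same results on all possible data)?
Yes, equivalent

Both queries return: [(3,)]

Reason: COUNT with WHERE vs conditional SUM (COALESCE handles empty-table NULL)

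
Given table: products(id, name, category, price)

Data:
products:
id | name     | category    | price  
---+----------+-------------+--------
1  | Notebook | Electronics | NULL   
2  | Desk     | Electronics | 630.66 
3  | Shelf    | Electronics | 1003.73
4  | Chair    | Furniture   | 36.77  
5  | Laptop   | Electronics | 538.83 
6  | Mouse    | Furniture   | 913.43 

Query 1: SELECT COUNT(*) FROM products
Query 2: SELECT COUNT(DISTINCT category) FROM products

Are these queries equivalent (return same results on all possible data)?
No, not equivalent

Query 1 returns: [(6,)]
Query 2 returns: [(2,)]

Reason: COUNT(*) counts rows, COUNT(DISTINCT category) counts unique categorys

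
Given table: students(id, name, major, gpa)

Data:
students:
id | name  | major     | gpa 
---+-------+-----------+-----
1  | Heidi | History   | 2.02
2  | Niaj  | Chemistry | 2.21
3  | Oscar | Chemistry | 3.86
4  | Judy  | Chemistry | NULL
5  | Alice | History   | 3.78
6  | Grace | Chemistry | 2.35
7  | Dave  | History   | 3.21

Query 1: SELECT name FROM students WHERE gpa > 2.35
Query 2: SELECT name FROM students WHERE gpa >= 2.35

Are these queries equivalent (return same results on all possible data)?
No, not equivalent

Query 1 returns: [('Oscar',), ('Alice',), ('Dave',)]
Query 2 returns: [('Oscar',), ('Alice',), ('Grace',), ('Dave',)]

Reason: > vs >= gives different results when gpa = 2.35 exists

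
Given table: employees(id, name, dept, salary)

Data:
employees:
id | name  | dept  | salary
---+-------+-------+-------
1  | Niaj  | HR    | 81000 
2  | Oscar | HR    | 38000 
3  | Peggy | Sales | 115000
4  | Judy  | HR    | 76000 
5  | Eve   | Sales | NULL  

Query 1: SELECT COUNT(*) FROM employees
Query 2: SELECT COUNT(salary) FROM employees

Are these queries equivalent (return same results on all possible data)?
No, not equivalent

Query 1 returns: [(5,)]
Query 2 returns: [(4,)]

Reason: COUNT(*) includes NULLs, COUNT(column) excludes them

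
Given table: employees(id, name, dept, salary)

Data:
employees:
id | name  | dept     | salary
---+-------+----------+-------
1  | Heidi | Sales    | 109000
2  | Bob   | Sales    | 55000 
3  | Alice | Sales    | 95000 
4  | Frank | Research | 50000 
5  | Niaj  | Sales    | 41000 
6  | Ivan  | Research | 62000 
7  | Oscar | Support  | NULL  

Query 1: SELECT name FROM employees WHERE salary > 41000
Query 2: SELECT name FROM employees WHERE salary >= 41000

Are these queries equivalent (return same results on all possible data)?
No, not equivalent

Query 1 returns: [('Heidi',), ('Bob',), ('Alice',), ('Frank',), ('Ivan',)]
Query 2 returns: [('Heidi',), ('Bob',), ('Alice',), ('Frank',), ('Niaj',), ('Ivan',)]

Reason: > vs >= gives different results when salary = 41000 exists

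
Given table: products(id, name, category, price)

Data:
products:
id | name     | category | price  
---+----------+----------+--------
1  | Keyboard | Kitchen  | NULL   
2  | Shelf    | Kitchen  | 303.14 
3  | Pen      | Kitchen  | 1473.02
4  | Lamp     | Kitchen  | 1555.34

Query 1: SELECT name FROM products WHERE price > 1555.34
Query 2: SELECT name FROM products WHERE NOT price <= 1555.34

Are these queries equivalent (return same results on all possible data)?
Yes, equivalent

Both queries return: []

Reason: Both filter price > 1555.34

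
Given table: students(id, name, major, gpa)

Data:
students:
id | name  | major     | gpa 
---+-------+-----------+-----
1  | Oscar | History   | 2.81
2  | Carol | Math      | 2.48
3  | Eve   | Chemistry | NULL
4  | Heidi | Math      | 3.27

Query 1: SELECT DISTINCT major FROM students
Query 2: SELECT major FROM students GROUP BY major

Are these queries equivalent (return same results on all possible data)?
Yes, equivalent

Both queries return: [('Chemistry',), ('History',), ('Math',)]

Reason: Both get unique majors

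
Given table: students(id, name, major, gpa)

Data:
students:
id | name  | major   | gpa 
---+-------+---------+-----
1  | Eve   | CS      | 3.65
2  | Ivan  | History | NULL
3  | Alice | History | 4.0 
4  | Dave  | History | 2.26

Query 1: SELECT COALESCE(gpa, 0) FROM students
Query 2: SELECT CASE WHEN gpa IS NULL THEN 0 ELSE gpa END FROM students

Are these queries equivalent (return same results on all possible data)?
Yes, equivalent

Both queries return: [(0,), (2.26,), (3.65,), (4.0,)]

Reason: COALESCE vs CASE for NULL handling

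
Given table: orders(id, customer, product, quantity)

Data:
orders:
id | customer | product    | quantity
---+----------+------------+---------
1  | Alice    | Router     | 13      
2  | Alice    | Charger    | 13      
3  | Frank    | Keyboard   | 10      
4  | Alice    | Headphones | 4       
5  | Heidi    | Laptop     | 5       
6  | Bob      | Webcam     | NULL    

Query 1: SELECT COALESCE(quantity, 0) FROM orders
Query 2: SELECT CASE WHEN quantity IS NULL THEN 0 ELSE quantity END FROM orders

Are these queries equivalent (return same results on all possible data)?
Yes, equivalent

Both queries return: [(0,), (4,), (5,), (10,), (13,), (13,)]

Reason: COALESCE vs CASE for NULL handling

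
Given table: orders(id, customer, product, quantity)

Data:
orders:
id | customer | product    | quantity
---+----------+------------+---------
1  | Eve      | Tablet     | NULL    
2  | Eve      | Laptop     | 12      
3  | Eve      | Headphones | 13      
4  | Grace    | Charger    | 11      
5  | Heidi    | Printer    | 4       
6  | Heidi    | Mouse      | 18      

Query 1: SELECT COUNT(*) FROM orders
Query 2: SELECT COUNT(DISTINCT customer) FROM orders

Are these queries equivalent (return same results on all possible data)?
No, not equivalent

Query 1 returns: [(6,)]
Query 2 returns: [(3,)]

Reason: COUNT(*) counts rows, COUNT(DISTINCT customer) counts unique customers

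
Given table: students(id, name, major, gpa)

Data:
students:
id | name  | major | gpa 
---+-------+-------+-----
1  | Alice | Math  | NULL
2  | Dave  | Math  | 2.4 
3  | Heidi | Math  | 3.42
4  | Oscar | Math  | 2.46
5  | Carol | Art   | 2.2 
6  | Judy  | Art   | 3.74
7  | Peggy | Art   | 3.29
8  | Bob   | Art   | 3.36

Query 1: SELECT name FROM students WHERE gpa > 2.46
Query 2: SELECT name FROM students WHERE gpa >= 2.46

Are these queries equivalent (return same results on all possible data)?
No, not equivalent

Query 1 returns: [('Heidi',), ('Judy',), ('Peggy',), ('Bob',)]
Query 2 returns: [('Heidi',), ('Oscar',), ('Judy',), ('Peggy',), ('Bob',)]

Reason: > vs >= gives different results when gpa = 2.46 exists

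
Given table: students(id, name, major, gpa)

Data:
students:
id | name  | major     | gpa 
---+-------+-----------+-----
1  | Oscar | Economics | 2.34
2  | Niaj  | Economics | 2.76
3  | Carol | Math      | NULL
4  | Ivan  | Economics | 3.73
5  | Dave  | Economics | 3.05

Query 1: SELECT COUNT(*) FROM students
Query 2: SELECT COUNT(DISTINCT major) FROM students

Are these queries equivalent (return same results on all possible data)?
No, not equivalent

Query 1 returns: [(5,)]
Query 2 returns: [(2,)]

Reason: COUNT(*) counts rows, COUNT(DISTINCT major) counts unique majors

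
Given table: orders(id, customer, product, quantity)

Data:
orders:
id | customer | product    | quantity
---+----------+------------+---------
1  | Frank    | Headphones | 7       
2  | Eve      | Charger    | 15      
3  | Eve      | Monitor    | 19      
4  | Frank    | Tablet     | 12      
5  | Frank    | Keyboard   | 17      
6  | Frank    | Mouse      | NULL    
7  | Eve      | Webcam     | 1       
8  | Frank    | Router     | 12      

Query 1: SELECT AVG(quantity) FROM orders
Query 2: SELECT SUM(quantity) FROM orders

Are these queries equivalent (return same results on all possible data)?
No, not equivalent

Query 1 returns: [(11.857142857142858,)]
Query 2 returns: [(83,)]

Reason: AVG vs SUM give different aggregate values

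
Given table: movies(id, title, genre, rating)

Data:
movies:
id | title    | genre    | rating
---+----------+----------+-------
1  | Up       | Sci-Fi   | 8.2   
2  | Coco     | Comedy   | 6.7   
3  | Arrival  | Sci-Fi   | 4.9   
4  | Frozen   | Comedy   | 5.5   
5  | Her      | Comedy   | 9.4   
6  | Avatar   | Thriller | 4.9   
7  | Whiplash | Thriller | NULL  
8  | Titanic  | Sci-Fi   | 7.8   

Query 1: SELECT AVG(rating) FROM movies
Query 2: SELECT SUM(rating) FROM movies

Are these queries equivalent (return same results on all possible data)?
No, not equivalent

Query 1 returns: [(6.771428571428571,)]
Query 2 returns: [(47.4,)]

Reason: AVG vs SUM give different aggregate values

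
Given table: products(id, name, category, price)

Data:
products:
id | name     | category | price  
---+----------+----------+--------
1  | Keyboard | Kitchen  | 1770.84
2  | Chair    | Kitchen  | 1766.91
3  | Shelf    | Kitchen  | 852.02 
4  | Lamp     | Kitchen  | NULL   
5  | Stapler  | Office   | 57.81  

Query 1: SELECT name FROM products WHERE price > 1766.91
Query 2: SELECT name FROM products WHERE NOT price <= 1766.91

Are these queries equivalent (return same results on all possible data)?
Yes, equivalent

Both queries return: [('Keyboard',)]

Reason: Both filter price > 1766.91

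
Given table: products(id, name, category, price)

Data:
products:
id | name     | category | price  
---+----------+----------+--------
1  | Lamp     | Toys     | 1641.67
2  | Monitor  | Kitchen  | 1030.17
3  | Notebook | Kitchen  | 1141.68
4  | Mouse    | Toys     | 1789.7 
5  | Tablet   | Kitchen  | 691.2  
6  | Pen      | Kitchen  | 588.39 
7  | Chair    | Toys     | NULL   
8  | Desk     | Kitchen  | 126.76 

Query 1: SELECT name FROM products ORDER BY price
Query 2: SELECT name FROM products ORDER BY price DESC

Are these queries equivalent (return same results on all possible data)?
No, not equivalent

Query 1 returns: [('Chair',), ('Desk',), ('Pen',), ('Tablet',), ('Monitor',), ('Notebook',), ('Lamp',), ('Mouse',)]
Query 2 returns: [('Mouse',), ('Lamp',), ('Notebook',), ('Monitor',), ('Tablet',), ('Pen',), ('Desk',), ('Chair',)]

Reason: ASC vs DESC gives opposite ordering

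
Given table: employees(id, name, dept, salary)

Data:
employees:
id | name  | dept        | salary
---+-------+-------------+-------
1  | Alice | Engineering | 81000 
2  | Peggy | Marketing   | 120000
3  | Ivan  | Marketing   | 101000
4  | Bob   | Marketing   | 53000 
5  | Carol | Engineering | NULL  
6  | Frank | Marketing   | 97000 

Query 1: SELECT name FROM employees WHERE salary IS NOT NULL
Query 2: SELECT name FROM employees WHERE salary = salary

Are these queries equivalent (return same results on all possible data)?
Yes, equivalent

Both queries return: [('Alice',), ('Bob',), ('Frank',), ('Ivan',), ('Peggy',)]

Reason: IS NOT NULL vs self-equality (both exclude NULLs)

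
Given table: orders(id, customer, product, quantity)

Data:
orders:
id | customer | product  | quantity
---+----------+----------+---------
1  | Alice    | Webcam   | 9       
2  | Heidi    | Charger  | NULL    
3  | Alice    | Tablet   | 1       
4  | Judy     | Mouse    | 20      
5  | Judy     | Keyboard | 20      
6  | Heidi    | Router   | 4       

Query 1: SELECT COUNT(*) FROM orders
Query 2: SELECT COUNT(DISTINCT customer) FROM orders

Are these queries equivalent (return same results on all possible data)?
No, not equivalent

Query 1 returns: [(6,)]
Query 2 returns: [(3,)]

Reason: COUNT(*) counts rows, COUNT(DISTINCT customer) counts unique customers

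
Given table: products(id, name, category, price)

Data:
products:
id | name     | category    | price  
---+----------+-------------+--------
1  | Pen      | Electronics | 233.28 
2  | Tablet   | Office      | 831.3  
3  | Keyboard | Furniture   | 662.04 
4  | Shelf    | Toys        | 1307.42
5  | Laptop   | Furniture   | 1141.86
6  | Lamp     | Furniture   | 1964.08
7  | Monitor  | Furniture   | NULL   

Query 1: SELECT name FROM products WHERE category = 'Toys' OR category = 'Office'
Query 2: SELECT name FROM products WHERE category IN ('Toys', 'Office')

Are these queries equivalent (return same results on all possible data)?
Yes, equivalent

Both queries return: [('Shelf',), ('Tablet',)]

Reason: OR vs IN are equivalent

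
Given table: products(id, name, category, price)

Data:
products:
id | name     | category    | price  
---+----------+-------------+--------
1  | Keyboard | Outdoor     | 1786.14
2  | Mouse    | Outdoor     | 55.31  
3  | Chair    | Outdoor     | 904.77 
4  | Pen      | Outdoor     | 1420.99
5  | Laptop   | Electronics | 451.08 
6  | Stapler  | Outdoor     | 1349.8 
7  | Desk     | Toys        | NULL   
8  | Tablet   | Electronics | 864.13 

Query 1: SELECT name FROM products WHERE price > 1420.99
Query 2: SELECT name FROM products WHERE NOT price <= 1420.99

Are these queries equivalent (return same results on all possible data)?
Yes, equivalent

Both queries return: [('Keyboard',)]

Reason: Both filter price > 1420.99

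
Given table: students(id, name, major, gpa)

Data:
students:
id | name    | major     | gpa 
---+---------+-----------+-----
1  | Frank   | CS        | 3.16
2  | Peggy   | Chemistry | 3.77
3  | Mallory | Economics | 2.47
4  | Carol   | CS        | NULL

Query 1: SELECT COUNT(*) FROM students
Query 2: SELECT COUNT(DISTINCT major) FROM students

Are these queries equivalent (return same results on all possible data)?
No, not equivalent

Query 1 returns: [(4,)]
Query 2 returns: [(3,)]

Reason: COUNT(*) counts rows, COUNT(DISTINCT major) counts unique majors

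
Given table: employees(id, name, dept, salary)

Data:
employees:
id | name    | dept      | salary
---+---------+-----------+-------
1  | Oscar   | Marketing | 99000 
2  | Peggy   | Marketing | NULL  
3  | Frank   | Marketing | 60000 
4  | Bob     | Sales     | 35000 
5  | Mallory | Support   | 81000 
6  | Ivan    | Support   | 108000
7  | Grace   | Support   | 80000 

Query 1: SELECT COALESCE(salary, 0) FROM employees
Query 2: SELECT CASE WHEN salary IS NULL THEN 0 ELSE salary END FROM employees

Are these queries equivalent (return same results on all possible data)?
Yes, equivalent

Both queries return: [(0,), (35000,), (60000,), (80000,), (81000,), (99000,), (108000,)]

Reason: COALESCE vs CASE for NULL handling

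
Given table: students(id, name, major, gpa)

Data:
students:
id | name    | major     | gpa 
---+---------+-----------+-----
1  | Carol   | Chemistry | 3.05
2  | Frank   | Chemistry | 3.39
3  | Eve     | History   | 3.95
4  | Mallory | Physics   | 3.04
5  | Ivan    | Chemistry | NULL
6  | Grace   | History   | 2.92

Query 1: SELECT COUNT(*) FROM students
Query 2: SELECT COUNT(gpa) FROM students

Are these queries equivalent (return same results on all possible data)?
No, not equivalent

Query 1 returns: [(6,)]
Query 2 returns: [(5,)]

Reason: COUNT(*) includes NULLs, COUNT(column) excludes them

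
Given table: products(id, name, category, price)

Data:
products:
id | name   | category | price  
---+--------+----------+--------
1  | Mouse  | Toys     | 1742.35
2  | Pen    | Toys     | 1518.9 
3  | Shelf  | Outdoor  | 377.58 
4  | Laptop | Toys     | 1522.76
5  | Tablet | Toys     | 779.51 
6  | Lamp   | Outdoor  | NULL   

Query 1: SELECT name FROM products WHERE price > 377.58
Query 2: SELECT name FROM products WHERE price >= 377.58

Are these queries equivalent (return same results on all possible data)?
No, not equivalent

Query 1 returns: [('Mouse',), ('Pen',), ('Laptop',), ('Tablet',)]
Query 2 returns: [('Mouse',), ('Pen',), ('Shelf',), ('Laptop',), ('Tablet',)]

Reason: > vs >= gives different results when price = 377.58 exists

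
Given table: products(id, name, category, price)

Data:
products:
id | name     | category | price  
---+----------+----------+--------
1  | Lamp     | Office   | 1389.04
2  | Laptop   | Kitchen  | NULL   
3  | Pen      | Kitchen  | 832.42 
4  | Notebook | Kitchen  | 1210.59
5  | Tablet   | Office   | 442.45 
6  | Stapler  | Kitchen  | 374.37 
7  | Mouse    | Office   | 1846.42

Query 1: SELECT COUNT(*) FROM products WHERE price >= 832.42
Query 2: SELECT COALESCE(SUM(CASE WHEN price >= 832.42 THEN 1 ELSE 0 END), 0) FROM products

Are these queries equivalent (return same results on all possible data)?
Yes, equivalent

Both queries return: [(4,)]

Reason: COUNT with WHERE vs conditional SUM (COALESCE handles empty-table NULL)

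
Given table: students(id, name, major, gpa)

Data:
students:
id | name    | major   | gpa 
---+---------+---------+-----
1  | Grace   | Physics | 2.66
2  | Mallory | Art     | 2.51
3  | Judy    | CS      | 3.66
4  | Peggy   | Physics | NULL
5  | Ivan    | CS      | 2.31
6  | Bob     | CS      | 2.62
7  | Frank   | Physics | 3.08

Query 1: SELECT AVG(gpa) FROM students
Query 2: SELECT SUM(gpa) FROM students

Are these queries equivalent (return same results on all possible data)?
No, not equivalent

Query 1 returns: [(2.8066666666666666,)]
Query 2 returns: [(16.84,)]

Reason: AVG vs SUM give different aggregate values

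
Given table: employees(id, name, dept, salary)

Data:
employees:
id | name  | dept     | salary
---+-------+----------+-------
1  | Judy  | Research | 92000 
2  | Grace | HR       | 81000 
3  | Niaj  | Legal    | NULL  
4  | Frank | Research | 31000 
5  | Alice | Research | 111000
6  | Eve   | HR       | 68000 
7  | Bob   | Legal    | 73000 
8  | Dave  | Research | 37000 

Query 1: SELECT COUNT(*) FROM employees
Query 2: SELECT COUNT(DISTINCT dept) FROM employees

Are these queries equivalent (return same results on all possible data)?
No, not equivalent

Query 1 returns: [(8,)]
Query 2 returns: [(3,)]

Reason: COUNT(*) counts rows, COUNT(DISTINCT dept) counts unique depts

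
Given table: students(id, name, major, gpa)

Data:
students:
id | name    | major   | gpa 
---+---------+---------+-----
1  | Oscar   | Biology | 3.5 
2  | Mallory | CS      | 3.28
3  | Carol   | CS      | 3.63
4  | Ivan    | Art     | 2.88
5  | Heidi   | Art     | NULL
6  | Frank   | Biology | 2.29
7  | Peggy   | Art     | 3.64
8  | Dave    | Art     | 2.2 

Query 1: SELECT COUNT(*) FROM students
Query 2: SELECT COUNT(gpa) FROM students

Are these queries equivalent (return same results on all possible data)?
No, not equivalent

Query 1 returns: [(8,)]
Query 2 returns: [(7,)]

Reason: COUNT(*) includes NULLs, COUNT(column) excludes them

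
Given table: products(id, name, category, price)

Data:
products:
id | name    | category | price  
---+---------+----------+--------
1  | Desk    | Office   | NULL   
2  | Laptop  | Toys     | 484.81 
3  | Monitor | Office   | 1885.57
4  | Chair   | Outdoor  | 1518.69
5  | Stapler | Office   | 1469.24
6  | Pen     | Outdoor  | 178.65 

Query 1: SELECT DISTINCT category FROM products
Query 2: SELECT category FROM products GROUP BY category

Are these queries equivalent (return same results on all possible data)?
Yes, equivalent

Both queries return: [('Office',), ('Outdoor',), ('Toys',)]

Reason: Both get unique categorys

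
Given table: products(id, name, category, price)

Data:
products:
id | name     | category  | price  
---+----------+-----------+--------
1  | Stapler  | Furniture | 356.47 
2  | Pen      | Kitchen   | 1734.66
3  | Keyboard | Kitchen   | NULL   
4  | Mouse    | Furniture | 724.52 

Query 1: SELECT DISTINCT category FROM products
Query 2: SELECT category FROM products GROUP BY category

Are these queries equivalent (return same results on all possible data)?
Yes, equivalent

Both queries return: [('Furniture',), ('Kitchen',)]

Reason: Both get unique categorys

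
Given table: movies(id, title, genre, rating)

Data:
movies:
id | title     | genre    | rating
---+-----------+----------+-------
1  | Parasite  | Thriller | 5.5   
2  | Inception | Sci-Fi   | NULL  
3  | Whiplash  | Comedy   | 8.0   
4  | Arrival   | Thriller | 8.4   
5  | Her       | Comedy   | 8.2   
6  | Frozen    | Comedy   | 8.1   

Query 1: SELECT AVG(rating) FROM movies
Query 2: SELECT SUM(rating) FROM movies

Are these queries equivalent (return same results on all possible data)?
No, not equivalent

Query 1 returns: [(7.640000000000001,)]
Query 2 returns: [(38.2,)]

Reason: AVG vs SUM give different aggregate values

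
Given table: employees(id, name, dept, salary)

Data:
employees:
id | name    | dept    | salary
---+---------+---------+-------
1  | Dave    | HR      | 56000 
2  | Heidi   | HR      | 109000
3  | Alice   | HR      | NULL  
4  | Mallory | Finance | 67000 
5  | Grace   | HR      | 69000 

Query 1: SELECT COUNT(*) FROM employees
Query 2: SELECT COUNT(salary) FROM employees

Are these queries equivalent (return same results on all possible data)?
No, not equivalent

Query 1 returns: [(5,)]
Query 2 returns: [(4,)]

Reason: COUNT(*) includes NULLs, COUNT(column) excludes them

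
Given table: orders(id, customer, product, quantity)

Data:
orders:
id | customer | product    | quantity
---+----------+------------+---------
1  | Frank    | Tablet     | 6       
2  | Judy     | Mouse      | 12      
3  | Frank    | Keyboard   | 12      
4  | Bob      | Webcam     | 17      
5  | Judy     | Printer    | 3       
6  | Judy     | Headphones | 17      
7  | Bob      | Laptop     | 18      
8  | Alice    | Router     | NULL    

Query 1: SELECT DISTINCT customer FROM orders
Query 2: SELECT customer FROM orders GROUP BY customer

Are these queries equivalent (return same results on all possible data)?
Yes, equivalent

Both queries return: [('Alice',), ('Bob',), ('Frank',), ('Judy',)]

Reason: Both get unique customers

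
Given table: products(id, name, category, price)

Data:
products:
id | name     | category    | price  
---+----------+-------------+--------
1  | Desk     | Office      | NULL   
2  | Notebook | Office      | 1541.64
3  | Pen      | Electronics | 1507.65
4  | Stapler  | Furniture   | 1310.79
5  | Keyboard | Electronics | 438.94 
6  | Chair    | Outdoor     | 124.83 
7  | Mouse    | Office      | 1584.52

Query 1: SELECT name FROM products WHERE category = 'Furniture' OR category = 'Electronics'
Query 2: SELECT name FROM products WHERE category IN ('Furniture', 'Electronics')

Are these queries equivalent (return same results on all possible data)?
Yes, equivalent

Both queries return: [('Keyboard',), ('Pen',), ('Stapler',)]

Reason: OR vs IN are equivalent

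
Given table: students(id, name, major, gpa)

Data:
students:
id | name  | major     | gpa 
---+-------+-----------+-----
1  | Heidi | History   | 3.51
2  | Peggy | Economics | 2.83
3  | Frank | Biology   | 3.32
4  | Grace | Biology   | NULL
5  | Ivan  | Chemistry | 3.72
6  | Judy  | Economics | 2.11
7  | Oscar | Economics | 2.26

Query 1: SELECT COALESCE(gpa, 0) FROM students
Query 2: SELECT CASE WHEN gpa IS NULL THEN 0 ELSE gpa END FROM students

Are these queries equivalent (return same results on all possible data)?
Yes, equivalent

Both queries return: [(0,), (2.11,), (2.26,), (2.83,), (3.32,), (3.51,), (3.72,)]

Reason: COALESCE vs CASE for NULL handling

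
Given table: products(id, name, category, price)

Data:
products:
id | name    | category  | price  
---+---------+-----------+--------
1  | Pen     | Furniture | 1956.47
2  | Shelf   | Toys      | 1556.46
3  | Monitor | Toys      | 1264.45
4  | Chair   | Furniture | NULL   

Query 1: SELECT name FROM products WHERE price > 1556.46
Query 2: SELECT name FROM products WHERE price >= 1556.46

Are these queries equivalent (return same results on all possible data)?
No, not equivalent

Query 1 returns: [('Pen',)]
Query 2 returns: [('Pen',), ('Shelf',)]

Reason: > vs >= gives different results when price = 1556.46 exists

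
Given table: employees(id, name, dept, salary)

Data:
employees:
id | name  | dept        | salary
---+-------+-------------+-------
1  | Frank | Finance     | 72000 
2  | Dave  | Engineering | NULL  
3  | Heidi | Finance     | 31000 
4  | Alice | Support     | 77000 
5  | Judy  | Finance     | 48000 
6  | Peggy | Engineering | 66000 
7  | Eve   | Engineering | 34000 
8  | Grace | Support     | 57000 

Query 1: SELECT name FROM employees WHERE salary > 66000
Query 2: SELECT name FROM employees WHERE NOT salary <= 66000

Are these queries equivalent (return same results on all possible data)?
Yes, equivalent

Both queries return: [('Alice',), ('Frank',)]

Reason: Both filter salary > 66000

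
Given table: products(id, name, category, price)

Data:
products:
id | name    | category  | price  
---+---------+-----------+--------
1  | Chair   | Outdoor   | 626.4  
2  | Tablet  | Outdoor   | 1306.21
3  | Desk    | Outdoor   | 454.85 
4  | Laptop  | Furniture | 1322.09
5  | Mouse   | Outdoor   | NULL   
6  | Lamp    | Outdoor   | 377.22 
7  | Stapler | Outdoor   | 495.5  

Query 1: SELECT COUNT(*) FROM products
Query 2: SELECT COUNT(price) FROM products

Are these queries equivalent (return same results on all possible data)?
No, not equivalent

Query 1 returns: [(7,)]
Query 2 returns: [(6,)]

Reason: COUNT(*) includes NULLs, COUNT(column) excludes them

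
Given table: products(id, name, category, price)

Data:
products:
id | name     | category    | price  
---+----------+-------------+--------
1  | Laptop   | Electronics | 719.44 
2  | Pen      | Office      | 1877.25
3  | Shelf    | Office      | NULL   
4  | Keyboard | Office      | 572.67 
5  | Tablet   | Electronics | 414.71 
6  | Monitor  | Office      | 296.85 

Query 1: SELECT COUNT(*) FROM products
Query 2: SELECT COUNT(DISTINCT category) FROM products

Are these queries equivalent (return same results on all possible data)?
No, not equivalent

Query 1 returns: [(6,)]
Query 2 returns: [(2,)]

Reason: COUNT(*) counts rows, COUNT(DISTINCT category) counts unique categorys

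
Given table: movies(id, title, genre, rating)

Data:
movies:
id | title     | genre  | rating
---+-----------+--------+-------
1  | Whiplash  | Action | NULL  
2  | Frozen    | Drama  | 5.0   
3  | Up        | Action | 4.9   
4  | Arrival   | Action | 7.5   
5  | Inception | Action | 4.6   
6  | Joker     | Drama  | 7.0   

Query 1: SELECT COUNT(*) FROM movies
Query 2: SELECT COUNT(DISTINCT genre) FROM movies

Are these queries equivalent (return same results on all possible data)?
No, not equivalent

Query 1 returns: [(6,)]
Query 2 returns: [(2,)]

Reason: COUNT(*) counts rows, COUNT(DISTINCT genre) counts unique genres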